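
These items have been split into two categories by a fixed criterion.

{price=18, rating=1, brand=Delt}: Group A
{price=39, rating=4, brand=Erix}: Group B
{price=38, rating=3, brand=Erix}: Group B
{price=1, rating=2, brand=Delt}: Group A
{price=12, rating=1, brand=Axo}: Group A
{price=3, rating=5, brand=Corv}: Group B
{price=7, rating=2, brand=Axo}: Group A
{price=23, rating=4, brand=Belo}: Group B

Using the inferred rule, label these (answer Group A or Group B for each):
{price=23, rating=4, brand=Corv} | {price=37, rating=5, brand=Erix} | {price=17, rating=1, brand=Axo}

Group B, Group B, Group A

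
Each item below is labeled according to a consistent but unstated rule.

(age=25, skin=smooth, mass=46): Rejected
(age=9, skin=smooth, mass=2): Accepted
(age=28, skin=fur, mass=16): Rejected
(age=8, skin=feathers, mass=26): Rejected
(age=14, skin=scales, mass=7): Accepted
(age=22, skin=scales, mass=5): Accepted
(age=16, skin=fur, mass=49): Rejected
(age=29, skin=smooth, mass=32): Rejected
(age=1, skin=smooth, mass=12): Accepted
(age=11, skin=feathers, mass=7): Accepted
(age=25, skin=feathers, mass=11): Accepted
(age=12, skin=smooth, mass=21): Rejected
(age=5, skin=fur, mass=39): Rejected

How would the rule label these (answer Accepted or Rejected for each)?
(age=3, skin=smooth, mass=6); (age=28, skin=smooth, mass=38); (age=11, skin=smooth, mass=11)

The classifier is using: mass ≤ 12.
(age=3, skin=smooth, mass=6) → mass = 6 → Accepted.
(age=28, skin=smooth, mass=38) → mass = 38 → Rejected.
(age=11, skin=smooth, mass=11) → mass = 11 → Accepted.

Accepted, Rejected, Accepted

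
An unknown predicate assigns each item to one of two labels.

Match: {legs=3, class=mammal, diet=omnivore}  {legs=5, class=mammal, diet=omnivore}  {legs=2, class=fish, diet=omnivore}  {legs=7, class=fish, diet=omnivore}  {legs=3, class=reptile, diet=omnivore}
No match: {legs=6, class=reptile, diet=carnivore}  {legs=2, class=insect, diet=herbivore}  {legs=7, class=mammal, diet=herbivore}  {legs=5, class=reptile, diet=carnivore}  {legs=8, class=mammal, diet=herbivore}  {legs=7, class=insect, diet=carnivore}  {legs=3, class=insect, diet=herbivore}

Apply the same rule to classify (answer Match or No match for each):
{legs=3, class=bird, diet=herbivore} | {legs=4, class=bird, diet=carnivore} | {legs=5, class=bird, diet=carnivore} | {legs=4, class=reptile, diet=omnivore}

No match, No match, No match, Match

'Match' ⟺ diet is omnivore.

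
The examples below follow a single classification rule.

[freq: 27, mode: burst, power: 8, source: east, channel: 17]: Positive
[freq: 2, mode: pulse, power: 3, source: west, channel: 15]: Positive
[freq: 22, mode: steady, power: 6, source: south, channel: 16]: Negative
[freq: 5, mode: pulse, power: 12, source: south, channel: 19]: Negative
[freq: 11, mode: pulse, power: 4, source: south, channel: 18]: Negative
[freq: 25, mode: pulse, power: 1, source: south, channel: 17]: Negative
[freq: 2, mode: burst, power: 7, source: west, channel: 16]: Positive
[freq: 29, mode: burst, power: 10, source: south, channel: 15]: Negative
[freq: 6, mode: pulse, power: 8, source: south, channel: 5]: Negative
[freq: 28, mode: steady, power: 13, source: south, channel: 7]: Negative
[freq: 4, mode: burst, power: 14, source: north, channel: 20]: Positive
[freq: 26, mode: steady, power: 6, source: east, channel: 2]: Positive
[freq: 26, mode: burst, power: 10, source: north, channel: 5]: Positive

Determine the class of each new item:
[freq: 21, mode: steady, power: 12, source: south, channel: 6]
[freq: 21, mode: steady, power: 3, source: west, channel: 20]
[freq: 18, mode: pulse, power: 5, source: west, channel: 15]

Every 'Positive' example satisfies: source is not south. None of the 'Negative' examples do.

Negative, Positive, Positive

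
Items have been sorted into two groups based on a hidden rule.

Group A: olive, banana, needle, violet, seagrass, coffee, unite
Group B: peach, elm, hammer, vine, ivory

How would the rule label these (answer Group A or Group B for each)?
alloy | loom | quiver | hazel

Group B, Group B, Group A, Group B

The simplest hypothesis consistent with all the labels is: has ≥ 3 vowels.
alloy → 2 vowels → Group B. loom → 2 vowels → Group B. quiver → 3 vowels → Group A. hazel → 2 vowels → Group B.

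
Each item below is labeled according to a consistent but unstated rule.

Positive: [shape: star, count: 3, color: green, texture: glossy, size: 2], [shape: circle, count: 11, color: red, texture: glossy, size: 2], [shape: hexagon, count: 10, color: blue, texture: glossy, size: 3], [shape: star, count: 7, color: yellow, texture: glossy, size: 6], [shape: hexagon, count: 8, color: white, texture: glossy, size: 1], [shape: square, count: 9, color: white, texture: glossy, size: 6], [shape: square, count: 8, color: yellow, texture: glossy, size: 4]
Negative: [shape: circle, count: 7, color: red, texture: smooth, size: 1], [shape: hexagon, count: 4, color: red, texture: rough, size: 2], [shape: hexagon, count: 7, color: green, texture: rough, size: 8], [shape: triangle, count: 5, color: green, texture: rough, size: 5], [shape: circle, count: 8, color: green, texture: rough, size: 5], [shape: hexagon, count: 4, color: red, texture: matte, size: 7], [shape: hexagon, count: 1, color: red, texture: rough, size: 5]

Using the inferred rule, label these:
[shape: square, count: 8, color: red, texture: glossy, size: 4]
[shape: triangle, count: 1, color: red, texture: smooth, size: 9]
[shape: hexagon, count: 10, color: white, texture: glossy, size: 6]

Checking candidate rules against both groups, what survives is: texture is glossy.
[shape: square, count: 8, color: red, texture: glossy, size: 4] → texture is glossy → Positive. [shape: triangle, count: 1, color: red, texture: smooth, size: 9] → texture is smooth → Negative. [shape: hexagon, count: 10, color: white, texture: glossy, size: 6] → texture is glossy → Positive.

Positive, Negative, Positive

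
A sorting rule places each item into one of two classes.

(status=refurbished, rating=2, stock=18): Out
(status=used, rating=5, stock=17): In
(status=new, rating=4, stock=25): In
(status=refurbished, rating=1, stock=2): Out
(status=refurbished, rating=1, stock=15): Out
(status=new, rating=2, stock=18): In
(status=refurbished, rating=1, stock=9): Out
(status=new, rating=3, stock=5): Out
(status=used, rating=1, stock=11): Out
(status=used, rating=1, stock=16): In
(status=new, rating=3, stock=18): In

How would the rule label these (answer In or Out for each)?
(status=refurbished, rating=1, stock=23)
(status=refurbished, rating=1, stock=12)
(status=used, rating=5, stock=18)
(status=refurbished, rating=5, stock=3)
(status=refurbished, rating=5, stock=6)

Out, Out, In, Out, Out

One predicate separates the groups cleanly: status is not refurbished AND stock ≥ 15.
(status=refurbished, rating=1, stock=23): status is refurbished, stock = 23 — fails this test, so Out. (status=refurbished, rating=1, stock=12): status is refurbished, stock = 12 — fails this test, so Out. (status=used, rating=5, stock=18): status is used, stock = 18 — meets the rule, so In. (status=refurbished, rating=5, stock=3): status is refurbished, stock = 3 — fails this test, so Out. (status=refurbished, rating=5, stock=6): status is refurbished, stock = 6 — fails this test, so Out.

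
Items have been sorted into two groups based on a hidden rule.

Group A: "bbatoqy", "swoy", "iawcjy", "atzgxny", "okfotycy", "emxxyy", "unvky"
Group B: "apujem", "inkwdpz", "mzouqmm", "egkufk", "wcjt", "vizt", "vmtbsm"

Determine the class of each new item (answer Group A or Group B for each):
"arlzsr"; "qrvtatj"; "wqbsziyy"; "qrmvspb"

A rule that fits every label: contains 'y' — true of each 'Group A' example, false of each 'Group B' one.

Group B, Group B, Group A, Group B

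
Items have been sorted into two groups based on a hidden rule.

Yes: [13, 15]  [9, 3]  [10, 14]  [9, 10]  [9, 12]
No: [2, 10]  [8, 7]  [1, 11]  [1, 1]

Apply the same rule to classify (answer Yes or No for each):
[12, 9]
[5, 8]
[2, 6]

Yes, No, No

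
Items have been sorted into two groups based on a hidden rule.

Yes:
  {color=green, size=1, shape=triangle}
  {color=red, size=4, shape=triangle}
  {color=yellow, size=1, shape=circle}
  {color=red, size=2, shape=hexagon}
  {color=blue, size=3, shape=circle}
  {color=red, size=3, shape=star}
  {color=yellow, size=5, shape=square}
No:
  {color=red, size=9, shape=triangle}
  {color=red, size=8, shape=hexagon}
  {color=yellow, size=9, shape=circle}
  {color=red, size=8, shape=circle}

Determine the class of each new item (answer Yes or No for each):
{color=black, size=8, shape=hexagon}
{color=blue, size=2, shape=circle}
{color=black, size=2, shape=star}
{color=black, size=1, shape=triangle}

All 'Yes' examples share one property — size ≤ 5 — and every 'No' example lacks it.
No: {color=black, size=8, shape=hexagon}, since size = 8.
Yes: {color=blue, size=2, shape=circle}, since size = 2.
Yes: {color=black, size=2, shape=star}, since size = 2.
Yes: {color=black, size=1, shape=triangle}, since size = 1.

No, Yes, Yes, Yes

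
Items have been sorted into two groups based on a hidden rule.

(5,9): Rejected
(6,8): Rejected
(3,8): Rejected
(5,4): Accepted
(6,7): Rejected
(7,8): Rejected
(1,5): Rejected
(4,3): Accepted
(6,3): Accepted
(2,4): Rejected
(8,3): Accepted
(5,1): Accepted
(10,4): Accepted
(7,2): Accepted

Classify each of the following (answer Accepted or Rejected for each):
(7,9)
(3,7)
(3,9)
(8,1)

The simplest hypothesis consistent with all the labels is: first > second.
(7,9) → 7 < 9 → Rejected. (3,7) → 3 < 7 → Rejected. (3,9) → 3 < 9 → Rejected. (8,1) → 8 > 1 → Accepted.

Rejected, Rejected, Rejected, Accepted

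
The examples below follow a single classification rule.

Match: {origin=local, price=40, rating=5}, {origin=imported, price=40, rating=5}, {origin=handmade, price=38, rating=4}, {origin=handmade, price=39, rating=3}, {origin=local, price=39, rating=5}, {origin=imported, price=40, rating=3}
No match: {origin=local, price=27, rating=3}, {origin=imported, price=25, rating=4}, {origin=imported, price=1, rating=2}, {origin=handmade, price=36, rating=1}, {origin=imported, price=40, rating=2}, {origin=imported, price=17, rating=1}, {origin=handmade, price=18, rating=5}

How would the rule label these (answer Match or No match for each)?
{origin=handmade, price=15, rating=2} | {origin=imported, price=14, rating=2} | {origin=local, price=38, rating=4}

No match, No match, Match

The distinguishing property — rating ≥ 3 AND price ≥ 36 — holds for all the 'Match' cases and none of the 'No match' cases.
{origin=handmade, price=15, rating=2} — rating = 2, price = 15, hence No match. {origin=imported, price=14, rating=2} — rating = 2, price = 14, hence No match. {origin=local, price=38, rating=4} — rating = 4, price = 38, hence Match.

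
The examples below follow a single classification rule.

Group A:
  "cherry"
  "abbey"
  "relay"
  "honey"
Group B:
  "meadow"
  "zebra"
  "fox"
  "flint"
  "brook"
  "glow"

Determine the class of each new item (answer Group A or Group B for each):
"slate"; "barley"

Group B, Group A

Rule: contains 'y'. This holds for each 'Group A' example and fails for each 'Group B' one.
"slate" → no 'y' → Group B. "barley" → has 'y' → Group A.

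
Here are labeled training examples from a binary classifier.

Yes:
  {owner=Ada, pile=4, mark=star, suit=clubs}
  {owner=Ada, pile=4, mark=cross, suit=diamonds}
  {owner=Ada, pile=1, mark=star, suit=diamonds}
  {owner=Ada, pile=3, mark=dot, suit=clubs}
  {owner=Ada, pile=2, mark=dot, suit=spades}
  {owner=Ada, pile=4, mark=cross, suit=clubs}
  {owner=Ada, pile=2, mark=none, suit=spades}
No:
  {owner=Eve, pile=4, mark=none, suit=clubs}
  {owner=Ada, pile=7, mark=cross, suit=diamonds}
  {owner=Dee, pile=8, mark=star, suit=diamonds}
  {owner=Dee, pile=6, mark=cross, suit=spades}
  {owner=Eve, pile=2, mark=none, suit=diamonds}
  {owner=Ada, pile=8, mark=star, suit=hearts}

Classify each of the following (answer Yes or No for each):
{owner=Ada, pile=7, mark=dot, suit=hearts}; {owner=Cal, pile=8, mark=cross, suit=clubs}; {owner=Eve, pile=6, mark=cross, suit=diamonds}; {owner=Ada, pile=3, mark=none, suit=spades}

No, No, No, Yes

A rule that fits every label: owner is Ada AND pile ≤ 4 — true of each 'Yes' example, false of each 'No' one.
No: {owner=Ada, pile=7, mark=dot, suit=hearts}, since owner is Ada, pile = 7.
No: {owner=Cal, pile=8, mark=cross, suit=clubs}, since owner is Cal, pile = 8.
No: {owner=Eve, pile=6, mark=cross, suit=diamonds}, since owner is Eve, pile = 6.
Yes: {owner=Ada, pile=3, mark=none, suit=spades}, since owner is Ada, pile = 3.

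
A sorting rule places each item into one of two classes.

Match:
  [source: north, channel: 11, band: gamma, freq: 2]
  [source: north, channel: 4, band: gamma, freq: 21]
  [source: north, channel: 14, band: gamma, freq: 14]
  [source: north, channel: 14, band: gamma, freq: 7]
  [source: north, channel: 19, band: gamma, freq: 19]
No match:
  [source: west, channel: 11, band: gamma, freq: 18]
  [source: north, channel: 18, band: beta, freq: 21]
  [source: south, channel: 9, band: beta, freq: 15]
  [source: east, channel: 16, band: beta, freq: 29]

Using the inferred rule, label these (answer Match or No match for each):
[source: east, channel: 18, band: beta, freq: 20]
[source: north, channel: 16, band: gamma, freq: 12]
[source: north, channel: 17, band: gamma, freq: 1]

Every 'Match' example satisfies: band is gamma AND source is north. None of the 'No match' examples do.
[source: east, channel: 18, band: beta, freq: 20] → band is beta, source is east → No match.
[source: north, channel: 16, band: gamma, freq: 12] → band is gamma, source is north → Match.
[source: north, channel: 17, band: gamma, freq: 1] → band is gamma, source is north → Match.

No match, Match, Match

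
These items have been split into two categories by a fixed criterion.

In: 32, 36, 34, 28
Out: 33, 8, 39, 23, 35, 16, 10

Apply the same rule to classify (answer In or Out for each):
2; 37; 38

Out, Out, In

The distinguishing property — even AND at least 23 — holds for all the 'In' cases and none of the 'Out' cases.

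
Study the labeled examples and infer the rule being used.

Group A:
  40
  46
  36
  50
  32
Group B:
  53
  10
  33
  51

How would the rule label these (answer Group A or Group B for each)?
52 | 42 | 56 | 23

One predicate separates the groups cleanly: even AND at least 32.
52: 52 is even, 52 ≥ 32, fits → Group A.
42: 42 is even, 42 ≥ 32, fits → Group A.
56: 56 is even, 56 ≥ 32, fits → Group A.
23: 23 is odd, 23 < 32, does not satisfy this → Group B.

Group A, Group A, Group A, Group B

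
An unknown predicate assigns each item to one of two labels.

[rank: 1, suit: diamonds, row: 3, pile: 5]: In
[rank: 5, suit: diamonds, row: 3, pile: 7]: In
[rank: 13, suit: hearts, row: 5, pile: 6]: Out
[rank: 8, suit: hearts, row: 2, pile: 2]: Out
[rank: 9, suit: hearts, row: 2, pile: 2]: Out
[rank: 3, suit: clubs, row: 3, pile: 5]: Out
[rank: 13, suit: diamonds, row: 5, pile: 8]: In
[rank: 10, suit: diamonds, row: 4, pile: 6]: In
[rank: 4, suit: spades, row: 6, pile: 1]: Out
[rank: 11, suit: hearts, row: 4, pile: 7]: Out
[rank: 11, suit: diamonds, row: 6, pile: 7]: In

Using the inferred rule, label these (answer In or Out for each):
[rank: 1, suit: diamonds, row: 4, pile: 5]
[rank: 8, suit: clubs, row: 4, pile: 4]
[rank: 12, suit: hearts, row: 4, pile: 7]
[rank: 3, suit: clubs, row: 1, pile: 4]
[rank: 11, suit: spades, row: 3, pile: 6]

In, Out, Out, Out, Out

Comparing the two groups points to one rule — suit is diamonds.
In: [rank: 1, suit: diamonds, row: 4, pile: 5], since suit is diamonds. Out: [rank: 8, suit: clubs, row: 4, pile: 4], since suit is clubs. Out: [rank: 12, suit: hearts, row: 4, pile: 7], since suit is hearts. Out: [rank: 3, suit: clubs, row: 1, pile: 4], since suit is clubs. Out: [rank: 11, suit: spades, row: 3, pile: 6], since suit is spades.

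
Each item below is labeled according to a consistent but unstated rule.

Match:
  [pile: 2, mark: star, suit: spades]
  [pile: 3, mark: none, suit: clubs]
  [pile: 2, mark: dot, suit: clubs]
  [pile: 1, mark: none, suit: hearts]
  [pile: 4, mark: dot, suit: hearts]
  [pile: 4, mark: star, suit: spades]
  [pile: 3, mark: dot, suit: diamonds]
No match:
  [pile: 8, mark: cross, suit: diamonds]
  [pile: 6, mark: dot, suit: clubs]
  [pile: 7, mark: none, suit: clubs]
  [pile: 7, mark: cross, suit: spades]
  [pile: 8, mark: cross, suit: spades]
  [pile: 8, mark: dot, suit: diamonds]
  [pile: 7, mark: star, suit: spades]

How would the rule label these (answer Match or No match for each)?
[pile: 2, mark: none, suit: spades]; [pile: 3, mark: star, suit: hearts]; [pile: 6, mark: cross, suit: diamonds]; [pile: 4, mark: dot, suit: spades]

The pattern is that an item is 'Match' exactly when: pile ≤ 4.

Match, Match, No match, Match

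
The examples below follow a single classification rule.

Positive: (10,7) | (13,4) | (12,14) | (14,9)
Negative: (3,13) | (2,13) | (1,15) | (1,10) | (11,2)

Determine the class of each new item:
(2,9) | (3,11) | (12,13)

The classifier is using: sum ≥ 17.

Negative, Negative, Positive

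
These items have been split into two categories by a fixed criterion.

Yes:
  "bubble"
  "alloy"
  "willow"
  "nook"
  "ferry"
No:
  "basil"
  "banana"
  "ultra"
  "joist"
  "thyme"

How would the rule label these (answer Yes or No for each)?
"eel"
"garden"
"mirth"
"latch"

Yes, No, No, No

The simplest hypothesis consistent with all the labels is: has a double letter.
"eel" → 'ee' doubled → Yes.
"garden" → no doubled letter → No.
"mirth" → no doubled letter → No.
"latch" → no doubled letter → No.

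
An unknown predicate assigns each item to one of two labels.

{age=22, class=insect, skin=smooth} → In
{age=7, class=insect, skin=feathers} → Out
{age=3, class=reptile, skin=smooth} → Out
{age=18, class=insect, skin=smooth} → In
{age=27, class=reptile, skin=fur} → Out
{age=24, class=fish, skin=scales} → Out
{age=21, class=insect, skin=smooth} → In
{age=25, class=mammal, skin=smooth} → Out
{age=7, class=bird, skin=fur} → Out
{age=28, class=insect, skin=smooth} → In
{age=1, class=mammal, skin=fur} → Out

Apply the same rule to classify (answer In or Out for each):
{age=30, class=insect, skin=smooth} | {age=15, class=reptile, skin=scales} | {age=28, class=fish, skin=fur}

Every 'In' example satisfies: skin is smooth AND class is insect. None of the 'Out' examples do.
{age=30, class=insect, skin=smooth} — skin is smooth, class is insect, hence In.
{age=15, class=reptile, skin=scales} — skin is scales, class is reptile, hence Out.
{age=28, class=fish, skin=fur} — skin is fur, class is fish, hence Out.

In, Out, Out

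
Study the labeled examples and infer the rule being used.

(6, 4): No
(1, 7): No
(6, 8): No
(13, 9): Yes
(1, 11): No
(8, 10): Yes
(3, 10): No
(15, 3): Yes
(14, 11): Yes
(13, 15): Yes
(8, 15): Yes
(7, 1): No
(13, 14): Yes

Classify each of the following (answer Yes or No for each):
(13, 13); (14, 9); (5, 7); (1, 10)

The classifier is using: sum ≥ 18.

Yes, Yes, No, No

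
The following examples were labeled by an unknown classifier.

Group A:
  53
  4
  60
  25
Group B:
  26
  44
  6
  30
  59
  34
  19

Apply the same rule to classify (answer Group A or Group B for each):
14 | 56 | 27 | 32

Group B, Group B, Group B, Group A

The pattern is that an item is 'Group A' exactly when: ≡ 4 (mod 7).
14: Group B (14 mod 7 = 0). 56: Group B (56 mod 7 = 0). 27: Group B (27 mod 7 = 6). 32: Group A (32 mod 7 = 4).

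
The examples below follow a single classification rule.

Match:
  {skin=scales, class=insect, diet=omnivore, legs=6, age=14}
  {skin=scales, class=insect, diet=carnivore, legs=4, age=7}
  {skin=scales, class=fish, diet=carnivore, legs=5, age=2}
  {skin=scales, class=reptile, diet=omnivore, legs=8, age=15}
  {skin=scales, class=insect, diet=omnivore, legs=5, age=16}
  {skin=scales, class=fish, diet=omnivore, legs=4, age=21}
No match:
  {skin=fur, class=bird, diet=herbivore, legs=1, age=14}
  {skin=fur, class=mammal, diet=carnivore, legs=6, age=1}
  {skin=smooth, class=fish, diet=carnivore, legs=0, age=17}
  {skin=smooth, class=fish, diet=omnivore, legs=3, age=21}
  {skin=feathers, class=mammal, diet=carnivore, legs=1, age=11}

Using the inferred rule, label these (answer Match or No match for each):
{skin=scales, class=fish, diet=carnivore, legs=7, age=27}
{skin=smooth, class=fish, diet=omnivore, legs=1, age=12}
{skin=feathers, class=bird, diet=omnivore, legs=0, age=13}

Match, No match, No match

A rule that fits every label: skin is scales — true of each 'Match' example, false of each 'No match' one.
{skin=scales, class=fish, diet=carnivore, legs=7, age=27}: Match (skin is scales).
{skin=smooth, class=fish, diet=omnivore, legs=1, age=12}: No match (skin is smooth).
{skin=feathers, class=bird, diet=omnivore, legs=0, age=13}: No match (skin is feathers).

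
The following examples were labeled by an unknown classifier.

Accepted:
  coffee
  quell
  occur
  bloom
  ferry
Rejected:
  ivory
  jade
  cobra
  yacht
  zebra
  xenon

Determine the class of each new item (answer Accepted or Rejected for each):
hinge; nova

Rejected, Rejected

Looking at the examples, the only property every 'Accepted' case has and every 'Rejected' case lacks is: has a double letter.
hinge: no doubled letter, fails this test → Rejected. nova: no doubled letter, fails this test → Rejected.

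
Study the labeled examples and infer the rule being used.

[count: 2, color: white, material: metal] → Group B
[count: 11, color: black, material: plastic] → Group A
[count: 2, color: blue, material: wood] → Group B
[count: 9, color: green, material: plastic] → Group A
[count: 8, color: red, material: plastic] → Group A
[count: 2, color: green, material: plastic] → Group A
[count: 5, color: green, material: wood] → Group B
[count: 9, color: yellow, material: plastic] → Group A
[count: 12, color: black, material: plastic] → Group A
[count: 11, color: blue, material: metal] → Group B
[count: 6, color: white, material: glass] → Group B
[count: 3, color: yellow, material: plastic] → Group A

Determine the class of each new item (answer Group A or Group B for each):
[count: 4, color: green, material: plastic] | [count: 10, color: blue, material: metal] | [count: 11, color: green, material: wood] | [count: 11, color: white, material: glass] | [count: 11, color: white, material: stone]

Group A, Group B, Group B, Group B, Group B

Rule: material is plastic. This holds for each 'Group A' example and fails for each 'Group B' one.
[count: 4, color: green, material: plastic] → material is plastic → Group A. [count: 10, color: blue, material: metal] → material is metal → Group B. [count: 11, color: green, material: wood] → material is wood → Group B. [count: 11, color: white, material: glass] → material is glass → Group B. [count: 11, color: white, material: stone] → material is stone → Group B.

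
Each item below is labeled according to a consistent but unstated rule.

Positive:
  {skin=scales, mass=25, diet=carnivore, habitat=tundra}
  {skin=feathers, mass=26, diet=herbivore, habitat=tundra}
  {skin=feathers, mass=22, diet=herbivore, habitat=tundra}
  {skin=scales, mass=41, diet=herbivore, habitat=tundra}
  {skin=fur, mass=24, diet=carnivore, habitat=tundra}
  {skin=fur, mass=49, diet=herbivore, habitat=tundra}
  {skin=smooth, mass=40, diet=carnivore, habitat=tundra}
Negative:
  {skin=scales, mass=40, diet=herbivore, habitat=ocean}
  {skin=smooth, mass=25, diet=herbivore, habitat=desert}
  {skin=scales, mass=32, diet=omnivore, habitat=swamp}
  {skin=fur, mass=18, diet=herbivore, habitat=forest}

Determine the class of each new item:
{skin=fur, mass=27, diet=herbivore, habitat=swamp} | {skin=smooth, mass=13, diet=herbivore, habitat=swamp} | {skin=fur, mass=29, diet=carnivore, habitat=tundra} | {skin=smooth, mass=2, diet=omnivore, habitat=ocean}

Negative, Negative, Positive, Negative

Rule: habitat is tundra. This holds for each 'Positive' example and fails for each 'Negative' one.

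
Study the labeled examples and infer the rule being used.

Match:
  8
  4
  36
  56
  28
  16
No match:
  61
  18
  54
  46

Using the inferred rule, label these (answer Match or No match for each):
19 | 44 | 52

No match, Match, Match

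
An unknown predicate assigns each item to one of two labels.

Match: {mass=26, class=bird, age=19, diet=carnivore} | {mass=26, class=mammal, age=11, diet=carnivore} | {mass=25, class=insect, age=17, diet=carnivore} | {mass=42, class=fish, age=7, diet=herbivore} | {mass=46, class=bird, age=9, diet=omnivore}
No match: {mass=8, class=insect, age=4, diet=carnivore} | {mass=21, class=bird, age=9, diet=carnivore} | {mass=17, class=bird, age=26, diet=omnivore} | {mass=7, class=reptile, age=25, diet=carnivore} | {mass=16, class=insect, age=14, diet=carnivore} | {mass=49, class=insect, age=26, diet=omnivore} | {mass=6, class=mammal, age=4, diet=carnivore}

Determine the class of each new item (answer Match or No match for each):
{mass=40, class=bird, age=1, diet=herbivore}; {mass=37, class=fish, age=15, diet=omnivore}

All 'Match' examples share one property — mass ≥ 25 AND age ≤ 19 — and every 'No match' example lacks it.

Match, Match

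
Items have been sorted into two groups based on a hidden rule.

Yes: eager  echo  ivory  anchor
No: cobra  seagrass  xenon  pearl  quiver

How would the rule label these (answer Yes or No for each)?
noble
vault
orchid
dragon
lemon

No, No, Yes, No, No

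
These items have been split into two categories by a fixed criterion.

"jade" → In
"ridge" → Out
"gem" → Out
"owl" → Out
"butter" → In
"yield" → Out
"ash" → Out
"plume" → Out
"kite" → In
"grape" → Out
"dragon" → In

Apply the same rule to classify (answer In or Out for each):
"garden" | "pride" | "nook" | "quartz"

In, Out, In, In

The rule appears to be: even length.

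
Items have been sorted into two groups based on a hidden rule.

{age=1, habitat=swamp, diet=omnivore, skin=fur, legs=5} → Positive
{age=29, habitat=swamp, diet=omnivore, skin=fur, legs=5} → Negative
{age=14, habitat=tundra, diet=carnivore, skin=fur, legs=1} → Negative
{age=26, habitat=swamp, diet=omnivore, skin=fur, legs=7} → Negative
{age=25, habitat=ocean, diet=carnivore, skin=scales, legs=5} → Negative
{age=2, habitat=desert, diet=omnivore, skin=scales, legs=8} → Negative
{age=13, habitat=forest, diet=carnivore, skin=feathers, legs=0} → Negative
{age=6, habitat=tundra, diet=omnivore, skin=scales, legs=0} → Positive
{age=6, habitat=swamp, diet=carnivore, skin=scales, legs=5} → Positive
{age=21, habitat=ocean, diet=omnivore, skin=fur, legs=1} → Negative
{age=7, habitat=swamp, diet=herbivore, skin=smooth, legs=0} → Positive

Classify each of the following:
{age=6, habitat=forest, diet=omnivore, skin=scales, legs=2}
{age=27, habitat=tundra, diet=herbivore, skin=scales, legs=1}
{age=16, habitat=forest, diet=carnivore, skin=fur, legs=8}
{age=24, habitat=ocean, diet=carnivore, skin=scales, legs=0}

Positive, Negative, Negative, Negative

The simplest hypothesis consistent with all the labels is: age ≤ 7 AND legs ≤ 5.
{age=6, habitat=forest, diet=omnivore, skin=scales, legs=2} → age = 6, legs = 2 → Positive.
{age=27, habitat=tundra, diet=herbivore, skin=scales, legs=1} → age = 27, legs = 1 → Negative.
{age=16, habitat=forest, diet=carnivore, skin=fur, legs=8} → age = 16, legs = 8 → Negative.
{age=24, habitat=ocean, diet=carnivore, skin=scales, legs=0} → age = 24, legs = 0 → Negative.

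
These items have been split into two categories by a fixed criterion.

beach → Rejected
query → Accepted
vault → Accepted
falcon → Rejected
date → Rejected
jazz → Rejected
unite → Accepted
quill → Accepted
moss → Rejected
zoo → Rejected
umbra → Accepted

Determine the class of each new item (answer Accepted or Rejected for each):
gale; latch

Rejected, Rejected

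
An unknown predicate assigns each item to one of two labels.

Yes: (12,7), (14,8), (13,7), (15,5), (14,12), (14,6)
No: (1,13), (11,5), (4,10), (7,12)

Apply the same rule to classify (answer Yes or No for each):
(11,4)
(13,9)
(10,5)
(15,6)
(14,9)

'Yes' ⟺ first ≥ 12.
(11,4): first 11, lacks this property → No. (13,9): first 13, fits → Yes. (10,5): first 10, lacks this property → No. (15,6): first 15, fits → Yes. (14,9): first 14, fits → Yes.

No, Yes, No, Yes, Yes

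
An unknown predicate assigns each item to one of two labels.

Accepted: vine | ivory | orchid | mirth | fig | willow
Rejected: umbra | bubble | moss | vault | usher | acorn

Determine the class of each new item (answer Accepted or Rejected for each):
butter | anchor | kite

Rejected, Rejected, Accepted

The pattern is that an item is 'Accepted' exactly when: contains 'i'.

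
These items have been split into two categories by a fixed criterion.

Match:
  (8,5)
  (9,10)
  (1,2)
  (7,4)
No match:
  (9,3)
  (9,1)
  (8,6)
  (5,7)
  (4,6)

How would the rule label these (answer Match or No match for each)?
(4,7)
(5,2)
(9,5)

Match, Match, No match

The simplest hypothesis consistent with all the labels is: sum is odd.
(4,7) → 4+7 = 11 → Match. (5,2) → 5+2 = 7 → Match. (9,5) → 9+5 = 14 → No match.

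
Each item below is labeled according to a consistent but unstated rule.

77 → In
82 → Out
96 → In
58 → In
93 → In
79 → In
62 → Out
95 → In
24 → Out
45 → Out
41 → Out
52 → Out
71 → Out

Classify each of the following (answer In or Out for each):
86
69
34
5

In, In, Out, Out

Every 'In' example satisfies: digit sum ≥ 11. None of the 'Out' examples do.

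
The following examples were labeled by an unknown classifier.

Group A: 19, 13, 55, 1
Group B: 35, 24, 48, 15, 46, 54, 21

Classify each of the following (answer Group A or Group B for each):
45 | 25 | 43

The pattern is that an item is 'Group A' exactly when: ≡ 1 (mod 6).
45: Group B (45 mod 6 = 3). 25: Group A (25 mod 6 = 1). 43: Group A (43 mod 6 = 1).

Group B, Group A, Group A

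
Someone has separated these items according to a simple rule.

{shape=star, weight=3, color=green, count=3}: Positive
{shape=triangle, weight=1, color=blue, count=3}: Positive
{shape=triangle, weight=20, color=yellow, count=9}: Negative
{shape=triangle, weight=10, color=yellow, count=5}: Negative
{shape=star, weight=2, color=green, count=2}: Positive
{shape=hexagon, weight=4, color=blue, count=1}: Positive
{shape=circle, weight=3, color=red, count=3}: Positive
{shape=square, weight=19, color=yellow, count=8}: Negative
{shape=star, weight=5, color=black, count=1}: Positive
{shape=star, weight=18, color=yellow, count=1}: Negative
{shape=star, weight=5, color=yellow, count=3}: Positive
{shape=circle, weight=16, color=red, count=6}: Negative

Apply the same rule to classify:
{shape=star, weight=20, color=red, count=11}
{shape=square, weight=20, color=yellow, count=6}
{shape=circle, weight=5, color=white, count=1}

Negative, Negative, Positive

The distinguishing property — weight ≤ 5 — holds for all the 'Positive' cases and none of the 'Negative' cases.
{shape=star, weight=20, color=red, count=11} — weight = 20, hence Negative. {shape=square, weight=20, color=yellow, count=6} — weight = 20, hence Negative. {shape=circle, weight=5, color=white, count=1} — weight = 5, hence Positive.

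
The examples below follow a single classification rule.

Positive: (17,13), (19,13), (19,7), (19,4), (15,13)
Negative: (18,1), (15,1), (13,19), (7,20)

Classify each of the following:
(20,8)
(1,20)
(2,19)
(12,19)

Rule: first > second AND sum ≥ 23. This holds for each 'Positive' example and fails for each 'Negative' one.
(20,8): 20 > 8, 20+8 = 28, has this property → Positive.
(1,20): 1 < 20, 1+20 = 21, doesn't qualify → Negative.
(2,19): 2 < 19, 2+19 = 21, doesn't qualify → Negative.
(12,19): 12 < 19, 12+19 = 31, doesn't qualify → Negative.

Positive, Negative, Negative, Negative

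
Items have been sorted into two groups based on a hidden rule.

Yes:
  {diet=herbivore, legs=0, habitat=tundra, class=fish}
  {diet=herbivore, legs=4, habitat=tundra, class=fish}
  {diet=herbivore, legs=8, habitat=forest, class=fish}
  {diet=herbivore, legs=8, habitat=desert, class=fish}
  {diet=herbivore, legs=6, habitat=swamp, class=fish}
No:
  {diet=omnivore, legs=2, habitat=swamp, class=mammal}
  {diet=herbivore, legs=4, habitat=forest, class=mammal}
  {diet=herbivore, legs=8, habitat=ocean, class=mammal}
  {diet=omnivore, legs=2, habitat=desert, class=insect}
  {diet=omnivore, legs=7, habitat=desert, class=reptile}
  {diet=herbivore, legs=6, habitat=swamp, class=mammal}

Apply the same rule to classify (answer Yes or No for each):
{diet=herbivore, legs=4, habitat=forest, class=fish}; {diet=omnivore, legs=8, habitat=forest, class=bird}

The distinguishing property — class is fish — holds for all the 'Yes' cases and none of the 'No' cases.
{diet=herbivore, legs=4, habitat=forest, class=fish}: class is fish — has this property, so Yes.
{diet=omnivore, legs=8, habitat=forest, class=bird}: class is bird — does not satisfy this, so No.

Yes, No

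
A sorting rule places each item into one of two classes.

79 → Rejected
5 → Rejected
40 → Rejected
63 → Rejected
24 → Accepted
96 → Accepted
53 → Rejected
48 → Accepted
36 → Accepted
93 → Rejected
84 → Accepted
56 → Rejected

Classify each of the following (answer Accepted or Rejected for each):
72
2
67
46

The classifier is using: multiple of 6.
72 — 72 = 6·12, hence Accepted. 2 — 2 = 6·0 + 2, hence Rejected. 67 — 67 = 6·11 + 1, hence Rejected. 46 — 46 = 6·7 + 4, hence Rejected.

Accepted, Rejected, Rejected, Rejected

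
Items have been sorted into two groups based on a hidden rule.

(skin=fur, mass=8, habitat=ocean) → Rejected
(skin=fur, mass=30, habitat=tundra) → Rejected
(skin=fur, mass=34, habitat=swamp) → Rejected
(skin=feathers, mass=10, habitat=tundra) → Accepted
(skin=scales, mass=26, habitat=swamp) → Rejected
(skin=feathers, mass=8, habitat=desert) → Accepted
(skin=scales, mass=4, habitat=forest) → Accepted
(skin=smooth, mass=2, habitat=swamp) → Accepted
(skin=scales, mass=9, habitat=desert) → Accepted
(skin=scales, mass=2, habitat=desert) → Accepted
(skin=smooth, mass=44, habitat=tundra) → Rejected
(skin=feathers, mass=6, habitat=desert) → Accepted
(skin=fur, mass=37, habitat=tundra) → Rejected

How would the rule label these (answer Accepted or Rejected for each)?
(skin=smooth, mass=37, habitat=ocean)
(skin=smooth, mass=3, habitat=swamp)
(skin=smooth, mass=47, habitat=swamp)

Rejected, Accepted, Rejected

Every 'Accepted' example satisfies: skin is not fur AND mass ≤ 10. None of the 'Rejected' examples do.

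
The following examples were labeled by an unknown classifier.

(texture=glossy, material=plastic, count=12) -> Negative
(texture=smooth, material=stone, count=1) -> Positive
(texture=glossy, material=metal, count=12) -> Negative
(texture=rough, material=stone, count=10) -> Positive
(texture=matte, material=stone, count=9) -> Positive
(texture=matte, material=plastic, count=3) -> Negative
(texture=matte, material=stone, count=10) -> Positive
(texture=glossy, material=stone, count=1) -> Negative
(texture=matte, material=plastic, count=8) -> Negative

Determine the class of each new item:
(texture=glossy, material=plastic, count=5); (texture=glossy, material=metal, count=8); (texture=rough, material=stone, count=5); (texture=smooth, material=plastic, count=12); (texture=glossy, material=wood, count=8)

Negative, Negative, Positive, Negative, Negative

'Positive' ⟺ material is stone AND texture is not glossy.
(texture=glossy, material=plastic, count=5): material is plastic, texture is glossy, fails this test → Negative.
(texture=glossy, material=metal, count=8): material is metal, texture is glossy, fails this test → Negative.
(texture=rough, material=stone, count=5): material is stone, texture is rough, checks out → Positive.
(texture=smooth, material=plastic, count=12): material is plastic, texture is smooth, fails this test → Negative.
(texture=glossy, material=wood, count=8): material is wood, texture is glossy, fails this test → Negative.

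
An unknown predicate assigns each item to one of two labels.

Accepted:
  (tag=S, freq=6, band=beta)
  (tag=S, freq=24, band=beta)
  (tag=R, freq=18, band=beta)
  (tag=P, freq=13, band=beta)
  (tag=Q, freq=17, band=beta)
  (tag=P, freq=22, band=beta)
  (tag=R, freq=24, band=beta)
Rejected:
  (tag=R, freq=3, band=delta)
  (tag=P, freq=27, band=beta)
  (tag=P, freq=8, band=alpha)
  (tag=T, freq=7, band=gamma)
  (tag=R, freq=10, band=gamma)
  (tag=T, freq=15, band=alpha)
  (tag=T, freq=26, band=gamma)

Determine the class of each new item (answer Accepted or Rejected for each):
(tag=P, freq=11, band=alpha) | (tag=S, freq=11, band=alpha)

The classifier is using: band is beta AND freq ≤ 24.

Rejected, Rejected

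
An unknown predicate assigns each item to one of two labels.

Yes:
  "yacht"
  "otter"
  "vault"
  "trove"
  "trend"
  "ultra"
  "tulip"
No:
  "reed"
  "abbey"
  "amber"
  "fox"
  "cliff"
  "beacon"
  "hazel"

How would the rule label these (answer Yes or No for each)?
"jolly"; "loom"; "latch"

No, No, Yes

Rule: contains 't'. This holds for each 'Yes' example and fails for each 'No' one.
"jolly": No (no 't').
"loom": No (no 't').
"latch": Yes (has 't').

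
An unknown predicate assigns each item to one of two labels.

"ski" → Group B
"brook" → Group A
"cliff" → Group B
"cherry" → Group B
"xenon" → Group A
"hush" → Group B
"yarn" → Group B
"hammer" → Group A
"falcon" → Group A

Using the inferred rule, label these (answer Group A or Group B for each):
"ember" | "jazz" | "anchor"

Group A, Group B, Group A

The classifier is using: has ≥ 2 vowels.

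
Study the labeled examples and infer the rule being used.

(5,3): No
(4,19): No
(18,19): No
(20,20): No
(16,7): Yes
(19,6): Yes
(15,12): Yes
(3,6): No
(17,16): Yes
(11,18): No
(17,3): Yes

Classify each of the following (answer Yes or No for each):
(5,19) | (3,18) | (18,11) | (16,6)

The simplest hypothesis consistent with all the labels is: first > second AND sum ≥ 9.

No, No, Yes, Yes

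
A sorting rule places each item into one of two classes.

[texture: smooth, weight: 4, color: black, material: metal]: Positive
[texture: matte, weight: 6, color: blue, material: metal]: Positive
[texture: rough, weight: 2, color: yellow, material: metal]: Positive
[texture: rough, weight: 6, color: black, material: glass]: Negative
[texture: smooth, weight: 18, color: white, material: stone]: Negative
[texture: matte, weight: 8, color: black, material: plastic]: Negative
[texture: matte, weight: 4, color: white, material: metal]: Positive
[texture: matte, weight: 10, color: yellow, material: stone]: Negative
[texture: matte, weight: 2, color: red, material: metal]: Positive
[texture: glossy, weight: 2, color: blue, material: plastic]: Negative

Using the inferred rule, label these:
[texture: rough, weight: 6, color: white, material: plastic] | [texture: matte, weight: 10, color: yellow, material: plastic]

Negative, Negative

'Positive' ⟺ material is metal.
[texture: rough, weight: 6, color: white, material: plastic]: Negative (material is plastic).
[texture: matte, weight: 10, color: yellow, material: plastic]: Negative (material is plastic).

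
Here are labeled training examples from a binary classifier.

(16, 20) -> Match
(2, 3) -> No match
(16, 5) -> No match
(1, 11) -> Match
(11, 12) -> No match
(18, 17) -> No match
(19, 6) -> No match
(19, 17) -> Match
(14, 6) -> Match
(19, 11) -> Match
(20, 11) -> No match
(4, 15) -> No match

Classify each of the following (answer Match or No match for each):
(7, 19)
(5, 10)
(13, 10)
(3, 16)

Match, No match, No match, No match

Rule: sum is even. This holds for each 'Match' example and fails for each 'No match' one.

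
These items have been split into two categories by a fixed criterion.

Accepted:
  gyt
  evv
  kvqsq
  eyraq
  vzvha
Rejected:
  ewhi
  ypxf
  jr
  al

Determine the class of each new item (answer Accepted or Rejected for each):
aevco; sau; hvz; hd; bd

Accepted, Accepted, Accepted, Rejected, Rejected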